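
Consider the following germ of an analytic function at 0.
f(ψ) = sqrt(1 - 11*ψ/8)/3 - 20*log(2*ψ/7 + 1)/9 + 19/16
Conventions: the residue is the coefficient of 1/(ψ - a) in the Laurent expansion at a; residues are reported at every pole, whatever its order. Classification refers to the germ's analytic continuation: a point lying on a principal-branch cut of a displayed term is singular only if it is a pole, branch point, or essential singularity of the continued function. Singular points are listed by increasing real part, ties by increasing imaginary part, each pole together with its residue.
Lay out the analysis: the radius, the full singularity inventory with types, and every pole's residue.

Branch term (-20/9)*log(1 - ψ/(-7/2)): its argument vanishes at ψ = -7/2, a logarithmic branch point, modulus 7/2.
Branch term (1/3)*sqrt(1 - ψ/(8/11)): its argument vanishes at ψ = 8/11, a square-root branch point, modulus 8/11.
The radius of convergence is the smallest modulus among the singular points: 8/11.
List the singular points by increasing real part (a conjugate pair: the negative imaginary part first).

Radius of convergence at 0: 8/11.
At -7/2: a logarithmic branch point.
At 8/11: an algebraic (square-root) branch point.


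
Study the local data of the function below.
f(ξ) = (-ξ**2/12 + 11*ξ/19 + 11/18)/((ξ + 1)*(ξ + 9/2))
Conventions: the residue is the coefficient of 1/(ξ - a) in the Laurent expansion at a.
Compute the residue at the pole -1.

The residue is -5/342.

At the order-1 pole -1 set g(ξ) = (ξ - (-1))*f(ξ) = (-ξ**2/12 + 11*ξ/19 + 11/18)/(ξ + 9/2).
Simple pole: residue = g(a) at a = -1, which is -5/342.


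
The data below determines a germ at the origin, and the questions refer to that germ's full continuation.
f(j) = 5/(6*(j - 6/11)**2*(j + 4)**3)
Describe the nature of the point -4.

The point is a pole of order 3.

The denominator factor j + 4 vanishes at -4 and appears to the power 3; the numerator there equals 5/6, nonzero, and no other factor vanishes.
Hence a pole whose order is the multiplicity, 3.


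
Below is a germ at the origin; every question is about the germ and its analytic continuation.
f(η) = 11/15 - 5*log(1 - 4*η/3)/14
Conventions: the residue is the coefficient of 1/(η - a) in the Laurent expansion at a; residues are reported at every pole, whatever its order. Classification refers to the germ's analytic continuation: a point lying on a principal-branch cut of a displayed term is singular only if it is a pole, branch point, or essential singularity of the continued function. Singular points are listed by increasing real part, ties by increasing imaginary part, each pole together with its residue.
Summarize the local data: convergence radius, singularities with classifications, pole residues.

Radius of convergence at 0: 3/4.
At 3/4: a logarithmic branch point.

Branch term (-5/14)*log(1 - η/(3/4)): its argument vanishes at η = 3/4, a logarithmic branch point, modulus 3/4.
The radius of convergence is the smallest modulus among the singular points: 3/4.


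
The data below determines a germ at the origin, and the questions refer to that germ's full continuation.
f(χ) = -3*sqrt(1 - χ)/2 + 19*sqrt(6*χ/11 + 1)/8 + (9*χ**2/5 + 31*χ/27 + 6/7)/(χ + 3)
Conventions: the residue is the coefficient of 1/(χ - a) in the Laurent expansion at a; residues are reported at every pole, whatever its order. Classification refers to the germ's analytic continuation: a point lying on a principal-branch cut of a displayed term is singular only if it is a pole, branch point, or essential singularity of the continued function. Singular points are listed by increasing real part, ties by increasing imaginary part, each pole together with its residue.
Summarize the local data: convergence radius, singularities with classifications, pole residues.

Radius of convergence at 0: 1.
At -3: a pole of order 1; residue 4288/315.
At -11/6: an algebraic (square-root) branch point.
At 1: an algebraic (square-root) branch point.

Denominator factor (χ + 3): pole of order 1 at -3, modulus 3.
Branch term (-3/2)*sqrt(1 - χ/(1)): its argument vanishes at χ = 1, a square-root branch point, modulus 1.
Branch term (19/8)*sqrt(1 - χ/(-11/6)): its argument vanishes at χ = -11/6, a square-root branch point, modulus 11/6.
The radius of convergence is the smallest modulus among the singular points: 1.
The branch terms are analytic at -3 and contribute nothing to the residue; only the rational part matters.
At the order-1 pole -3 set g(χ) = (χ - (-3))*(rational part) = 9*χ**2/5 + 31*χ/27 + 6/7.
Simple pole: residue = g(a) at a = -3, which is 4288/315.
List the singular points by increasing real part (a conjugate pair: the negative imaginary part first).


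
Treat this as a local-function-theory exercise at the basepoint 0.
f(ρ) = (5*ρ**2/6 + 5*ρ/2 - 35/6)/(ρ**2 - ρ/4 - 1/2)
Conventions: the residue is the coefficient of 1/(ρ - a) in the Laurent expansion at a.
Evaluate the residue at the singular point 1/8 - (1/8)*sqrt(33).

The factor ρ**2 - ρ/4 - 1/2 splits as (ρ - a)(ρ - a') with a = 1/8 - (1/8)*sqrt(33), a' = 1/8 + (1/8)*sqrt(33). At the order-1 pole a set g(ρ) = (ρ - a)*f(ρ) = [5*ρ**2/6 + 5*ρ/2 - 35/6] / (ρ - a').
Simple pole: residue = g(a) at a = 1/8 - (1/8)*sqrt(33), which is 65/48 + (325/528)*sqrt(33).

The residue is 65/48 + (325/528)*sqrt(33).


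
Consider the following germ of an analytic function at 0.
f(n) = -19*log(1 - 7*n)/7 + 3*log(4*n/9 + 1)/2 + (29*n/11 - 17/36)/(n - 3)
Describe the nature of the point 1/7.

The point is a logarithmic branch point.

The term (-19/7)*log(1 - n/(1/7)) has argument 1 - 1/7/(1/7) = 0 at 1/7: a logarithmic (infinitely-sheeted) branch point; the remaining terms are analytic or single-valued there.


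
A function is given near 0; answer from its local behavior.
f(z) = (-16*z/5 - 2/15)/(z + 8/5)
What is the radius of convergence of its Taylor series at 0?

Denominator factor (z + 8/5): pole of order 1 at -8/5, modulus 8/5.
The radius of convergence is the smallest modulus among the singular points: 8/5.

The radius of convergence is 8/5.


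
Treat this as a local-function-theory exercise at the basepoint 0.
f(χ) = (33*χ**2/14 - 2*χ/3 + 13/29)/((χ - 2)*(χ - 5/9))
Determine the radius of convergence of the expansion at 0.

Denominator factor (χ - 2): pole of order 1 at 2, modulus 2.
Denominator factor (χ - 5/9): pole of order 1 at 5/9, modulus 5/9.
The radius of convergence is the smallest modulus among the singular points: 5/9.

The radius of convergence is 5/9.


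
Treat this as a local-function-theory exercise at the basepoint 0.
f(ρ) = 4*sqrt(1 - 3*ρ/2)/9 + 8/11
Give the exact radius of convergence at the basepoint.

The radius of convergence is 2/3.

Branch term (4/9)*sqrt(1 - ρ/(2/3)): its argument vanishes at ρ = 2/3, a square-root branch point, modulus 2/3.
The radius of convergence is the smallest modulus among the singular points: 2/3.


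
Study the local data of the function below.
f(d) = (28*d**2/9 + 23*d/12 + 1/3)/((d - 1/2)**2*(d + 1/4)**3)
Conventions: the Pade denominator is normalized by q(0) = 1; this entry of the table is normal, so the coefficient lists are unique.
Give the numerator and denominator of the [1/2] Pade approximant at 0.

Taylor coefficients needed (expand at 0): a_0 = 256/3, a_1 = -192, a_2 = 17920/9, a_3 = -75008/9.
Write the denominator as Q(d) = 1 + q1*d + q2*d^2. Requiring Q*f - P = O(d^4) with deg P <= 1 kills the coefficients of d^2..d^3 in Q*f:
  d^2: a_2 + q1*a_1 + q2*a_0 = 0, i.e. 17920/9 + (-192)*q1 + (256/3)*q2 = 0.
  d^3: a_3 + q1*a_2 + q2*a_1 = 0, i.e. -75008/9 + (17920/9)*q1 + (-192)*q2 = 0.
Solving this linear system: q1 = 2168/877, q2 = -46756/2631.
The numerator is Q*f truncated at degree 1: P0 = a_0 = 256/3; P1 = a_1 + q1*a_0 = 49856/2631.

The Pade approximant has numerator coefficients [256/3, 49856/2631]; denominator coefficients [1, 2168/877, -46756/2631].


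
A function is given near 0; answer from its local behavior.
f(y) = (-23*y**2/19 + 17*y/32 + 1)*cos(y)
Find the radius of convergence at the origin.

The radius of convergence is infinite.

The factor cos(y) is entire and contributes no finite singular point.
The polynomial part has no poles.
No finite singular points: the Taylor series at 0 converges everywhere.


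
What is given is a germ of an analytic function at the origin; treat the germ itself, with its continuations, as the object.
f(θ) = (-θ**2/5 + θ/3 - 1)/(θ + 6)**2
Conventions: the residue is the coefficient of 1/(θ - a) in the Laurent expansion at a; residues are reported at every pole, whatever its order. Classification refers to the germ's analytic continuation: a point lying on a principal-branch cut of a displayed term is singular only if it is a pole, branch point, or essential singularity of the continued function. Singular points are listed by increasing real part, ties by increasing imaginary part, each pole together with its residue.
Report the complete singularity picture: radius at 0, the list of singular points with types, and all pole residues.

Denominator factor (θ + 6)^2: pole of order 2 at -6, modulus 6.
The radius of convergence is the smallest modulus among the singular points: 6.
At the order-2 pole -6 set g(θ) = (θ - (-6))^2*f(θ) = -θ**2/5 + θ/3 - 1.
Order-2 pole: residue = g'(a); g'(-6) = 41/15, so the residue is 41/15.

Radius of convergence at 0: 6.
At -6: a pole of order 2; residue 41/15.


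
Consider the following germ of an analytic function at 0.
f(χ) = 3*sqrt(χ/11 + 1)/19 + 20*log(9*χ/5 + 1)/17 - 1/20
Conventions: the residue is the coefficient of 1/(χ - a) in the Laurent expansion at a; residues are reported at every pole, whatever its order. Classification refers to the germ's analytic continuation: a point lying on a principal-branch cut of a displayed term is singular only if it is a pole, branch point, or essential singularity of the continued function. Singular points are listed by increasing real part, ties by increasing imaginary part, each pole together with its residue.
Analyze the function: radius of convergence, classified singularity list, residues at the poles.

Radius of convergence at 0: 5/9.
At -11: an algebraic (square-root) branch point.
At -5/9: a logarithmic branch point.

Branch term (3/19)*sqrt(1 - χ/(-11)): its argument vanishes at χ = -11, a square-root branch point, modulus 11.
Branch term (20/17)*log(1 - χ/(-5/9)): its argument vanishes at χ = -5/9, a logarithmic branch point, modulus 5/9.
The radius of convergence is the smallest modulus among the singular points: 5/9.
List the singular points by increasing real part (a conjugate pair: the negative imaginary part first).


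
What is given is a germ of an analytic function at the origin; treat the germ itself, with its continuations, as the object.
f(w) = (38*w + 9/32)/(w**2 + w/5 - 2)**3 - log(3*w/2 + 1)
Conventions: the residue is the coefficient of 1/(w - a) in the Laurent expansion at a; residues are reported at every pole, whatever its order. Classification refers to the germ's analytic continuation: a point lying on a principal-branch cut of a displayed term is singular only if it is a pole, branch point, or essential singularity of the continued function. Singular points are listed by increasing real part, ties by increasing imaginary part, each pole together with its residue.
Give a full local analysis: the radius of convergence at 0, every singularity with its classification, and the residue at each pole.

Denominator factor (w**2 + w/5 - 2)^3: discriminant 201/25, real irrational roots -1/10 + (1/10)*sqrt(201) and -1/10 - (1/10)*sqrt(201); poles of order 3, moduli -1/10 + (1/10)*sqrt(201) and 1/10 + (1/10)*sqrt(201).
Branch term (-1)*log(1 - w/(-2/3)): its argument vanishes at w = -2/3, a logarithmic branch point, modulus 2/3.
The radius of convergence is the smallest modulus among the singular points: 2/3.
The branch term is analytic at -1/10 - (1/10)*sqrt(201) and contributes nothing to the residue; only the rational part matters.
The factor w**2 + w/5 - 2 splits as (w - a)(w - a') with a = -1/10 - (1/10)*sqrt(201), a' = -1/10 + (1/10)*sqrt(201). At the order-3 pole a set g(w) = (w - a)^3*(rational part) = [38*w + 9/32] / (w - a')^3.
Order-3 pole: residue = g''(a)/2; g''(-1/10 - (1/10)*sqrt(201)) = (351875/21654936)*sqrt(201), so the residue is (351875/43309872)*sqrt(201).
The branch term is analytic at -1/10 + (1/10)*sqrt(201) and contributes nothing to the residue; only the rational part matters.
The factor w**2 + w/5 - 2 splits as (w - a)(w - a') with a = -1/10 + (1/10)*sqrt(201), a' = -1/10 - (1/10)*sqrt(201). At the order-3 pole a set g(w) = (w - a)^3*(rational part) = [38*w + 9/32] / (w - a')^3.
Order-3 pole: residue = g''(a)/2; g''(-1/10 + (1/10)*sqrt(201)) = -(351875/21654936)*sqrt(201), so the residue is -(351875/43309872)*sqrt(201).
List the singular points by increasing real part (a conjugate pair: the negative imaginary part first).

Radius of convergence at 0: 2/3.
At -1/10 - (1/10)*sqrt(201): a pole of order 3; residue (351875/43309872)*sqrt(201).
At -2/3: a logarithmic branch point.
At -1/10 + (1/10)*sqrt(201): a pole of order 3; residue -(351875/43309872)*sqrt(201).


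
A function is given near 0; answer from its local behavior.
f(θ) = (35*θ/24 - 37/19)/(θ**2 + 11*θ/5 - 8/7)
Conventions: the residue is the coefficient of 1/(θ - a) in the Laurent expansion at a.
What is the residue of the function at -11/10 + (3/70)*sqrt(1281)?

The residue is 35/48 - (16195/500688)*sqrt(1281).

The factor θ**2 + 11*θ/5 - 8/7 splits as (θ - a)(θ - a') with a = -11/10 + (3/70)*sqrt(1281), a' = -11/10 - (3/70)*sqrt(1281). At the order-1 pole a set g(θ) = (θ - a)*f(θ) = [35*θ/24 - 37/19] / (θ - a').
Simple pole: residue = g(a) at a = -11/10 + (3/70)*sqrt(1281), which is 35/48 - (16195/500688)*sqrt(1281).


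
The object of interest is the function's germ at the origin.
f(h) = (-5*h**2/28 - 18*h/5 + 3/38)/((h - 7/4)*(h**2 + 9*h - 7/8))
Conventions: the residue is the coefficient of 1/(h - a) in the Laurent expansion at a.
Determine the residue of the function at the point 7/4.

At the order-1 pole 7/4 set g(h) = (h - (7/4))*f(h) = (-5*h**2/28 - 18*h/5 + 3/38)/(h**2 + 9*h - 7/8).
Simple pole: residue = g(a) at a = 7/4, which is -41149/109060.

The residue is -41149/109060.


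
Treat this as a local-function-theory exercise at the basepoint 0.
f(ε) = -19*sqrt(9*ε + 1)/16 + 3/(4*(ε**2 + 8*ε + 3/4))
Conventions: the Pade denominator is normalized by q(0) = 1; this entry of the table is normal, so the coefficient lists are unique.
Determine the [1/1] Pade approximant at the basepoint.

The Pade approximant has numerator coefficients [-3/16, -5154899/295104]; denominator coefficients [1, 143387/18444].

Taylor coefficients needed (expand at 0): a_0 = -3/16, a_1 = -1537/96, a_2 = 143387/1152.
Write the denominator as Q(ε) = 1 + q1*ε. Requiring Q*f - P = O(ε^3) with deg P <= 1 kills the coefficients of ε^2..ε^2 in Q*f:
  ε^2: a_2 + q1*a_1 = 0, i.e. 143387/1152 + (-1537/96)*q1 = 0.
Solving this linear system: q1 = 143387/18444.
The numerator is Q*f truncated at degree 1: P0 = a_0 = -3/16; P1 = a_1 + q1*a_0 = -5154899/295104.


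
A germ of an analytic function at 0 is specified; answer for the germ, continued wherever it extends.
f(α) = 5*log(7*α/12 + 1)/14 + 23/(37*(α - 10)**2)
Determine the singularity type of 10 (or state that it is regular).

The denominator factor α - 10 vanishes at 10 and appears to the power 2; the numerator there equals 23/37, nonzero, and no other factor vanishes.
The branch terms are analytic at this point.
Hence a pole whose order is the multiplicity, 2.

The point is a pole of order 2.


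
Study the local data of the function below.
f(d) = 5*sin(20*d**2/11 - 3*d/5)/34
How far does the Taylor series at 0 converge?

The factor sin(20*d**2/11 - 3*d/5) is entire and contributes no finite singular point.
The polynomial part has no poles.
No finite singular points: the Taylor series at 0 converges everywhere.

The radius of convergence is infinite.


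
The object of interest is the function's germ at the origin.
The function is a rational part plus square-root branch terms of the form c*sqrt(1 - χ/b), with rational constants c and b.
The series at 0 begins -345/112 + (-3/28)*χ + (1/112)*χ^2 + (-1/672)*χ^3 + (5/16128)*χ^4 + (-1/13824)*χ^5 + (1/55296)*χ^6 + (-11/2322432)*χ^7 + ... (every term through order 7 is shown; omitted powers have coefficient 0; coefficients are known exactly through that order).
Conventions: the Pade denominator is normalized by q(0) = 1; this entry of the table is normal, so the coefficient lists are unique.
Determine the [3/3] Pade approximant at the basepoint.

The Pade approximant has numerator coefficients [-345/112, -89/64, -21/128, -37/9216]; denominator coefficients [1, 5/12, 1/24, 1/1728].

Taylor coefficients needed (read off): a_0 = -345/112, a_1 = -3/28, a_2 = 1/112, a_3 = -1/672, a_4 = 5/16128, a_5 = -1/13824, a_6 = 1/55296.
Write the denominator as Q(χ) = 1 + q1*χ + q2*χ^2 + q3*χ^3. Requiring Q*f - P = O(χ^7) with deg P <= 3 kills the coefficients of χ^4..χ^6 in Q*f:
  χ^4: a_4 + q1*a_3 + q2*a_2 + q3*a_1 = 0, i.e. 5/16128 + (-1/672)*q1 + (1/112)*q2 + (-3/28)*q3 = 0.
  χ^5: a_5 + q1*a_4 + q2*a_3 + q3*a_2 = 0, i.e. -1/13824 + (5/16128)*q1 + (-1/672)*q2 + (1/112)*q3 = 0.
  χ^6: a_6 + q1*a_5 + q2*a_4 + q3*a_3 = 0, i.e. 1/55296 + (-1/13824)*q1 + (5/16128)*q2 + (-1/672)*q3 = 0.
Solving this linear system: q1 = 5/12, q2 = 1/24, q3 = 1/1728.
The numerator is Q*f truncated at degree 3: P0 = a_0 = -345/112; P1 = a_1 + q1*a_0 = -89/64; P2 = a_2 + q1*a_1 + q2*a_0 = -21/128; P3 = a_3 + q1*a_2 + q2*a_1 + q3*a_0 = -37/9216.


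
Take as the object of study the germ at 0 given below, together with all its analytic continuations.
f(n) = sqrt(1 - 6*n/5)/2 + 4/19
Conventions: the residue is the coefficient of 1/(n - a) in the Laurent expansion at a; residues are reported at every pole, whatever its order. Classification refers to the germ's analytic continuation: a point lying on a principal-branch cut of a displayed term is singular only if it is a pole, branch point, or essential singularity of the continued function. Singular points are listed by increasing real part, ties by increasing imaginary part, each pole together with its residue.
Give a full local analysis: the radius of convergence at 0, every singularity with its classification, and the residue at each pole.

Branch term (1/2)*sqrt(1 - n/(5/6)): its argument vanishes at n = 5/6, a square-root branch point, modulus 5/6.
The radius of convergence is the smallest modulus among the singular points: 5/6.

Radius of convergence at 0: 5/6.
At 5/6: an algebraic (square-root) branch point.


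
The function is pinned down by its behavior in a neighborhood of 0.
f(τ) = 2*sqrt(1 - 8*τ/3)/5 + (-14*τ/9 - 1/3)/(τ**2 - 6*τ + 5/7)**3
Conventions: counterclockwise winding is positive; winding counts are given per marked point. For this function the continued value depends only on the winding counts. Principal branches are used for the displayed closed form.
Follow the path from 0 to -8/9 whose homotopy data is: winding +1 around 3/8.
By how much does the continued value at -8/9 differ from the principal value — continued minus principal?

Continued minus principal equals -(4/45)*sqrt(273).

The rational part is single-valued and drops out of the difference; each branch term changes only by its own monodromy.
(2/5)*sqrt(1 - τ/(3/8)): winding +1 is odd, the square root flips sign, contributing -2*(2/5)*sqrt(1 - (-8/9)/(3/8)) = -2*(2/5)*sqrt(91/27) = -(4/45)*sqrt(273).
Summing the contributions at τ = -8/9 gives -(4/45)*sqrt(273).


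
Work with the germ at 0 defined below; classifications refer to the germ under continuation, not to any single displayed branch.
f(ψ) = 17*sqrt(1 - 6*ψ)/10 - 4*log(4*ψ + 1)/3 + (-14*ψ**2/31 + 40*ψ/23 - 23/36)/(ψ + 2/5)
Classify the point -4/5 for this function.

The point is a regular point.

Denominator factors: ψ + 2/5 = -2/5 at ψ = -4/5 — none vanishes.
Branch term log(1 - ψ/(-1/4)): argument at -4/5 is -11/5, nonzero, so -4/5 is not its branch point (a point on a principal cut is still regular for the continued germ).
Branch term sqrt(1 - ψ/(1/6)): argument at -4/5 is 29/5, nonzero, so -4/5 is not its branch point (a point on a principal cut is still regular for the continued germ).
So the germ continues analytically to -4/5.


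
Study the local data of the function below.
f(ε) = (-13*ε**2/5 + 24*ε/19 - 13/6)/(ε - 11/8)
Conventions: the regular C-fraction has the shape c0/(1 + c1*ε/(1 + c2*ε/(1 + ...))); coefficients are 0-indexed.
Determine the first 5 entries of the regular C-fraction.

Taylor coefficients (expand at 0): a_0 = 52/33, a_1 = 1568/6897, a_2 = 780008/379335, a_3 = 6240064/4172685, a_4 = 49920512/45899535.
c0 = a_0 = 52/33. Peel one level at a time: if S = 1 + c*ε/S' with S'(0) = 1, then c is the ε-coefficient of S and S' = c*ε/(S - 1).
S_1 = c0/f = 1 + (-392/2717)*ε + (-4308834/3355495)*ε^2 + ...; c1 = -392/2717.
S_2 = c1*ε/(S_1 - 1) = 1 + (-2154417/242060)*ε + (72248241/960400)*ε^2 + ...; c2 = -2154417/242060.
S_3 = c2*ε/(S_2 - 1) = 1 + (5948438509/703776220)*ε + (2938528623446/2578618116605)*ε^2 + ...; c3 = 5948438509/703776220.
S_4 = c3*ε/(S_3 - 1) = 1 + (-96824/718139)*ε + ...; c4 = -96824/718139.

The regular C-fraction coefficients are [52/33, -392/2717, -2154417/242060, 5948438509/703776220, -96824/718139].


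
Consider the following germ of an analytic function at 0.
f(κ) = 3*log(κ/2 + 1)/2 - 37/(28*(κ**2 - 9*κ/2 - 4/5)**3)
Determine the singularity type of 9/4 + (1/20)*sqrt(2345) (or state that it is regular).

The point is a pole of order 3.

The denominator factor κ**2 - 9*κ/2 - 4/5 vanishes at 9/4 + (1/20)*sqrt(2345) and appears to the power 3; the numerator there equals -37/28, nonzero, and no other factor vanishes.
The branch terms are analytic at this point.
Hence a pole whose order is the multiplicity, 3.


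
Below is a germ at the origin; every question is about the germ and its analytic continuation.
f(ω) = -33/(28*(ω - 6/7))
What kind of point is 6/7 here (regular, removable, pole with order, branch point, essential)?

The denominator factor ω - 6/7 vanishes at 6/7 and appears to the power 1; the numerator there equals -33/28, nonzero, and no other factor vanishes.
Hence a pole whose order is the multiplicity, 1.

The point is a pole of order 1.


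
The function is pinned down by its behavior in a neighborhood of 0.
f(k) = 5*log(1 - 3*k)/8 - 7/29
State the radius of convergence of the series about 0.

Branch term (5/8)*log(1 - k/(1/3)): its argument vanishes at k = 1/3, a logarithmic branch point, modulus 1/3.
The radius of convergence is the smallest modulus among the singular points: 1/3.

The radius of convergence is 1/3.


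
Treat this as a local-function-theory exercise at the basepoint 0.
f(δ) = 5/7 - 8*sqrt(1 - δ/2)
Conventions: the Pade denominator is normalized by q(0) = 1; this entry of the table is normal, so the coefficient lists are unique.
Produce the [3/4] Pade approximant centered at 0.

Taylor coefficients needed (expand at 0): a_0 = -51/7, a_1 = 2, a_2 = 1/4, a_3 = 1/16, a_4 = 5/256, a_5 = 7/1024, a_6 = 21/8192, a_7 = 33/32768.
Write the denominator as Q(δ) = 1 + q1*δ + q2*δ^2 + q3*δ^3 + q4*δ^4. Requiring Q*f - P = O(δ^8) with deg P <= 3 kills the coefficients of δ^4..δ^7 in Q*f:
  δ^4: a_4 + q1*a_3 + q2*a_2 + q3*a_1 + q4*a_0 = 0, i.e. 5/256 + (1/16)*q1 + (1/4)*q2 + (2)*q3 + (-51/7)*q4 = 0.
  δ^5: a_5 + q1*a_4 + q2*a_3 + q3*a_2 + q4*a_1 = 0, i.e. 7/1024 + (5/256)*q1 + (1/16)*q2 + (1/4)*q3 + (2)*q4 = 0.
  δ^6: a_6 + q1*a_5 + q2*a_4 + q3*a_3 + q4*a_2 = 0, i.e. 21/8192 + (7/1024)*q1 + (5/256)*q2 + (1/16)*q3 + (1/4)*q4 = 0.
  δ^7: a_7 + q1*a_6 + q2*a_5 + q3*a_4 + q4*a_3 = 0, i.e. 33/32768 + (21/8192)*q1 + (7/1024)*q2 + (5/256)*q3 + (1/16)*q4 = 0.
Solving this linear system: q1 = -1105/1548, q2 = 1655/12384, q3 = -73/16512, q4 = -7/99072.
The numerator is Q*f truncated at degree 3: P0 = a_0 = -51/7; P1 = a_1 + q1*a_0 = 26009/3612; P2 = a_2 + q1*a_1 + q2*a_0 = -186493/86688; P3 = a_3 + q1*a_2 + q2*a_1 + q3*a_0 = 63641/346752.

The Pade approximant has numerator coefficients [-51/7, 26009/3612, -186493/86688, 63641/346752]; denominator coefficients [1, -1105/1548, 1655/12384, -73/16512, -7/99072].


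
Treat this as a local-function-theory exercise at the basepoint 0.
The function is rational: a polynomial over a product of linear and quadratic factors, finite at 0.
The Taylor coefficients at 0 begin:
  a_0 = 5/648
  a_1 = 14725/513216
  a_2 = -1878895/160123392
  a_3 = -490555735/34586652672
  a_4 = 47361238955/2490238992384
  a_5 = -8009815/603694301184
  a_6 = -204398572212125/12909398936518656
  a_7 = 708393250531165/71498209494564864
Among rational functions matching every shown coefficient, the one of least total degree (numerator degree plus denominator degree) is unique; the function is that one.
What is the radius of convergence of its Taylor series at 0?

No rational of total degree below 6 reproduces all 8 coefficients; solving the [2/4] Pade equations on them gives f(n) = (20*n**2/39 + 34*n/11 + 3/4)/((n - 9)**2*(n**2 + 3*n/4 + 6/5)), whose expansion matches every shown term.
Denominator factor (n - 9)^2: pole of order 2 at 9, modulus 9.
Denominator factor (n**2 + 3*n/4 + 6/5): discriminant -339/80, complex-conjugate roots (-3/8) + ((1/40)*sqrt(1695))*i and (-3/8) - ((1/40)*sqrt(1695))*i; poles of order 1, moduli (1/5)*sqrt(30) and (1/5)*sqrt(30).
The radius of convergence is the smallest modulus among the singular points: (1/5)*sqrt(30).

The radius of convergence is (1/5)*sqrt(30).


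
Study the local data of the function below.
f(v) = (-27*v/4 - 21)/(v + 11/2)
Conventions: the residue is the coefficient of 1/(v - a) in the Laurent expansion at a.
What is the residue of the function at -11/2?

At the order-1 pole -11/2 set g(v) = (v - (-11/2))*f(v) = -27*v/4 - 21.
Simple pole: residue = g(a) at a = -11/2, which is 129/8.

The residue is 129/8.


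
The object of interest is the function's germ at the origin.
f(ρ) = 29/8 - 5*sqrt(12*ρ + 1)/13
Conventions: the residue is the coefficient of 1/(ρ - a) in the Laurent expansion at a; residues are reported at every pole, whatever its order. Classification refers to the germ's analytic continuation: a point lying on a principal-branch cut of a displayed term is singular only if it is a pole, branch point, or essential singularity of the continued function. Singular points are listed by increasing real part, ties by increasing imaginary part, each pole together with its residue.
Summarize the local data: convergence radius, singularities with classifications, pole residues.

Radius of convergence at 0: 1/12.
At -1/12: an algebraic (square-root) branch point.

Branch term (-5/13)*sqrt(1 - ρ/(-1/12)): its argument vanishes at ρ = -1/12, a square-root branch point, modulus 1/12.
The radius of convergence is the smallest modulus among the singular points: 1/12.


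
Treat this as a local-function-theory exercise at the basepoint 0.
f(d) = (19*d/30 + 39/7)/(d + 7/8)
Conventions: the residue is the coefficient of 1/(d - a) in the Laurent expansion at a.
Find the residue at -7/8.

At the order-1 pole -7/8 set g(d) = (d - (-7/8))*f(d) = 19*d/30 + 39/7.
Simple pole: residue = g(a) at a = -7/8, which is 8429/1680.

The residue is 8429/1680.


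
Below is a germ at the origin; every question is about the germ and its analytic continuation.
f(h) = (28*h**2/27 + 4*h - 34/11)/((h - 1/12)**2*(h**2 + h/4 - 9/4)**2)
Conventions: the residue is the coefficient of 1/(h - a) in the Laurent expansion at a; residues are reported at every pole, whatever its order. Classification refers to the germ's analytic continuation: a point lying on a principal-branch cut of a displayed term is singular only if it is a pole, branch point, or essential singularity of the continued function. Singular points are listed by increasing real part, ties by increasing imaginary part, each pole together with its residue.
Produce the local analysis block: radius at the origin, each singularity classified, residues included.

Radius of convergence at 0: 1/12.
At -1/8 - (1/8)*sqrt(145): a pole of order 2; residue -89569/281600 - (1167151/107648000)*sqrt(145).
At 1/12: a pole of order 2; residue 89569/140800.
At -1/8 + (1/8)*sqrt(145): a pole of order 2; residue -89569/281600 + (1167151/107648000)*sqrt(145).


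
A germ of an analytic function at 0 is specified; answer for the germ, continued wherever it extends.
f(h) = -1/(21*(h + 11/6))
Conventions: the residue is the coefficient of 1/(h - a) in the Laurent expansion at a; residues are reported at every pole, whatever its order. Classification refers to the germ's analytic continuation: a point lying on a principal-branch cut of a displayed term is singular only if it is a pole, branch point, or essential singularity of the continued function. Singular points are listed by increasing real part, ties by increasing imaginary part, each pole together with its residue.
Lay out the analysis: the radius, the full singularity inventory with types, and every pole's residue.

Radius of convergence at 0: 11/6.
At -11/6: a pole of order 1; residue -1/21.

Denominator factor (h + 11/6): pole of order 1 at -11/6, modulus 11/6.
The radius of convergence is the smallest modulus among the singular points: 11/6.
At the order-1 pole -11/6 set g(h) = (h - (-11/6))*f(h) = -1/21.
Simple pole: residue = g(a) at a = -11/6, which is -1/21.


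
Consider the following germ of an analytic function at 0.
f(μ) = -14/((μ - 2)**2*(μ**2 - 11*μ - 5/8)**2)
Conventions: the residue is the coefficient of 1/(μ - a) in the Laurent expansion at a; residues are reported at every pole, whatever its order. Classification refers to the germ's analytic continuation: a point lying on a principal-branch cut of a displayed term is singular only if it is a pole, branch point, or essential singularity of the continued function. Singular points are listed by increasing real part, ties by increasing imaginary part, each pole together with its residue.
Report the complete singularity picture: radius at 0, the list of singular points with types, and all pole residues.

Radius of convergence at 0: -11/2 + (1/4)*sqrt(494).
At 11/2 - (1/4)*sqrt(494): a pole of order 2; residue -50176/3307949 - (142759232/201814660541)*sqrt(494).
At 2: a pole of order 2; residue 100352/3307949.
At 11/2 + (1/4)*sqrt(494): a pole of order 2; residue -50176/3307949 + (142759232/201814660541)*sqrt(494).

Denominator factor (μ**2 - 11*μ - 5/8)^2: discriminant 247/2, real irrational roots 11/2 + (1/4)*sqrt(494) and 11/2 - (1/4)*sqrt(494); poles of order 2, moduli 11/2 + (1/4)*sqrt(494) and -11/2 + (1/4)*sqrt(494).
Denominator factor (μ - 2)^2: pole of order 2 at 2, modulus 2.
The radius of convergence is the smallest modulus among the singular points: -11/2 + (1/4)*sqrt(494).
The factor μ**2 - 11*μ - 5/8 splits as (μ - a)(μ - a') with a = 11/2 - (1/4)*sqrt(494), a' = 11/2 + (1/4)*sqrt(494). At the order-2 pole a set g(μ) = (μ - a)^2*f(μ) = [-14/(μ - 2)**2] / (μ - a')^2.
Order-2 pole: residue = g'(a); g'(11/2 - (1/4)*sqrt(494)) = -50176/3307949 - (142759232/201814660541)*sqrt(494), so the residue is -50176/3307949 - (142759232/201814660541)*sqrt(494).
At the order-2 pole 2 set g(μ) = (μ - (2))^2*f(μ) = -14/(μ**2 - 11*μ - 5/8)**2.
Order-2 pole: residue = g'(a); g'(2) = 100352/3307949, so the residue is 100352/3307949.
The factor μ**2 - 11*μ - 5/8 splits as (μ - a)(μ - a') with a = 11/2 + (1/4)*sqrt(494), a' = 11/2 - (1/4)*sqrt(494). At the order-2 pole a set g(μ) = (μ - a)^2*f(μ) = [-14/(μ - 2)**2] / (μ - a')^2.
Order-2 pole: residue = g'(a); g'(11/2 + (1/4)*sqrt(494)) = -50176/3307949 + (142759232/201814660541)*sqrt(494), so the residue is -50176/3307949 + (142759232/201814660541)*sqrt(494).
List the singular points by increasing real part (a conjugate pair: the negative imaginary part first).


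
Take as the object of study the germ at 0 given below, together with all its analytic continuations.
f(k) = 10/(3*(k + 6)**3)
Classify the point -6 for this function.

The point is a pole of order 3.

The denominator factor k + 6 vanishes at -6 and appears to the power 3; the numerator there equals 10/3, nonzero, and no other factor vanishes.
Hence a pole whose order is the multiplicity, 3.


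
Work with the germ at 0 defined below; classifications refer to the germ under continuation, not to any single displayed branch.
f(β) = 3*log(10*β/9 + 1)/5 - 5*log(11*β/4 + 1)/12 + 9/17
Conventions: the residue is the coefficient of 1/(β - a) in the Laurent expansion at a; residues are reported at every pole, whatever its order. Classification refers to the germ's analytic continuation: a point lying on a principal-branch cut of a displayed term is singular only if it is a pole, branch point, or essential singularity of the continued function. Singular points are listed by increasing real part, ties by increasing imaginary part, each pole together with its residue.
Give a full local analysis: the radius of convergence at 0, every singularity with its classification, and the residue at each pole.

Radius of convergence at 0: 4/11.
At -9/10: a logarithmic branch point.
At -4/11: a logarithmic branch point.

Branch term (3/5)*log(1 - β/(-9/10)): its argument vanishes at β = -9/10, a logarithmic branch point, modulus 9/10.
Branch term (-5/12)*log(1 - β/(-4/11)): its argument vanishes at β = -4/11, a logarithmic branch point, modulus 4/11.
The radius of convergence is the smallest modulus among the singular points: 4/11.
List the singular points by increasing real part (a conjugate pair: the negative imaginary part first).


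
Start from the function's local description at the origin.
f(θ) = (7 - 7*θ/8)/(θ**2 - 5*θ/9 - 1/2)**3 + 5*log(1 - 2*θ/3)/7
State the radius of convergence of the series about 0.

Denominator factor (θ**2 - 5*θ/9 - 1/2)^3: discriminant 187/81, real irrational roots 5/18 + (1/18)*sqrt(187) and 5/18 - (1/18)*sqrt(187); poles of order 3, moduli 5/18 + (1/18)*sqrt(187) and -5/18 + (1/18)*sqrt(187).
Branch term (5/7)*log(1 - θ/(3/2)): its argument vanishes at θ = 3/2, a logarithmic branch point, modulus 3/2.
The radius of convergence is the smallest modulus among the singular points: -5/18 + (1/18)*sqrt(187).

The radius of convergence is -5/18 + (1/18)*sqrt(187).


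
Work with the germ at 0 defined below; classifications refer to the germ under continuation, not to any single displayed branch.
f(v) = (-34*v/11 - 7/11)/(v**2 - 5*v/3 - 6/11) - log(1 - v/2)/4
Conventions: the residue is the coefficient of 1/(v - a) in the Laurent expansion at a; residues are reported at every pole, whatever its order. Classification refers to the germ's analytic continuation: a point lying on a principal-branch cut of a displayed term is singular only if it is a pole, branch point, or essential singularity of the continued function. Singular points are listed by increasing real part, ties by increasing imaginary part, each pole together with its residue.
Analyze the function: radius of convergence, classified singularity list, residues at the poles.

Radius of convergence at 0: -5/6 + (1/66)*sqrt(5401).
At 5/6 - (1/66)*sqrt(5401): a pole of order 1; residue -17/11 + (106/5401)*sqrt(5401).
At 5/6 + (1/66)*sqrt(5401): a pole of order 1; residue -17/11 - (106/5401)*sqrt(5401).
At 2: a logarithmic branch point.

Denominator factor (v**2 - 5*v/3 - 6/11): discriminant 491/99, real irrational roots 5/6 + (1/66)*sqrt(5401) and 5/6 - (1/66)*sqrt(5401); poles of order 1, moduli 5/6 + (1/66)*sqrt(5401) and -5/6 + (1/66)*sqrt(5401).
Branch term (-1/4)*log(1 - v/(2)): its argument vanishes at v = 2, a logarithmic branch point, modulus 2.
The radius of convergence is the smallest modulus among the singular points: -5/6 + (1/66)*sqrt(5401).
The branch term is analytic at 5/6 - (1/66)*sqrt(5401) and contributes nothing to the residue; only the rational part matters.
The factor v**2 - 5*v/3 - 6/11 splits as (v - a)(v - a') with a = 5/6 - (1/66)*sqrt(5401), a' = 5/6 + (1/66)*sqrt(5401). At the order-1 pole a set g(v) = (v - a)*(rational part) = [-34*v/11 - 7/11] / (v - a').
Simple pole: residue = g(a) at a = 5/6 - (1/66)*sqrt(5401), which is -17/11 + (106/5401)*sqrt(5401).
The branch term is analytic at 5/6 + (1/66)*sqrt(5401) and contributes nothing to the residue; only the rational part matters.
The factor v**2 - 5*v/3 - 6/11 splits as (v - a)(v - a') with a = 5/6 + (1/66)*sqrt(5401), a' = 5/6 - (1/66)*sqrt(5401). At the order-1 pole a set g(v) = (v - a)*(rational part) = [-34*v/11 - 7/11] / (v - a').
Simple pole: residue = g(a) at a = 5/6 + (1/66)*sqrt(5401), which is -17/11 - (106/5401)*sqrt(5401).
List the singular points by increasing real part (a conjugate pair: the negative imaginary part first).


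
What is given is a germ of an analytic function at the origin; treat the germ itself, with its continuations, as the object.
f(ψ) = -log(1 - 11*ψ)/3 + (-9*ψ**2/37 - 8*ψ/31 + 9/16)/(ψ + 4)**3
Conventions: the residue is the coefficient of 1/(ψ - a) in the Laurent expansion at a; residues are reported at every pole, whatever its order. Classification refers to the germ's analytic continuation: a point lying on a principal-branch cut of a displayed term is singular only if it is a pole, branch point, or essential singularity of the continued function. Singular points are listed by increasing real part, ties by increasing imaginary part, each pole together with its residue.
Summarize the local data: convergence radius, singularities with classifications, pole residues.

Denominator factor (ψ + 4)^3: pole of order 3 at -4, modulus 4.
Branch term (-1/3)*log(1 - ψ/(1/11)): its argument vanishes at ψ = 1/11, a logarithmic branch point, modulus 1/11.
The radius of convergence is the smallest modulus among the singular points: 1/11.
The branch term is analytic at -4 and contributes nothing to the residue; only the rational part matters.
At the order-3 pole -4 set g(ψ) = (ψ - (-4))^3*(rational part) = -9*ψ**2/37 - 8*ψ/31 + 9/16.
Order-3 pole: residue = g''(a)/2; g''(-4) = -18/37, so the residue is -9/37.
List the singular points by increasing real part (a conjugate pair: the negative imaginary part first).

Radius of convergence at 0: 1/11.
At -4: a pole of order 3; residue -9/37.
At 1/11: a logarithmic branch point.


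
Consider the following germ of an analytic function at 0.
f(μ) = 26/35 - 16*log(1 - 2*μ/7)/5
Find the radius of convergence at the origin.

The radius of convergence is 7/2.

Branch term (-16/5)*log(1 - μ/(7/2)): its argument vanishes at μ = 7/2, a logarithmic branch point, modulus 7/2.
The radius of convergence is the smallest modulus among the singular points: 7/2.


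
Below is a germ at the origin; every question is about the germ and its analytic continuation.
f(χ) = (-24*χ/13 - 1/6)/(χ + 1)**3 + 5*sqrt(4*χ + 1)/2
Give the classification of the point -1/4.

The term (5/2)*sqrt(1 - χ/(-1/4)) has argument 1 - -1/4/(-1/4) = 0 at -1/4: a square-root (algebraic, two-sheeted) branch point; the remaining terms are analytic or single-valued there.

The point is an algebraic (square-root) branch point.


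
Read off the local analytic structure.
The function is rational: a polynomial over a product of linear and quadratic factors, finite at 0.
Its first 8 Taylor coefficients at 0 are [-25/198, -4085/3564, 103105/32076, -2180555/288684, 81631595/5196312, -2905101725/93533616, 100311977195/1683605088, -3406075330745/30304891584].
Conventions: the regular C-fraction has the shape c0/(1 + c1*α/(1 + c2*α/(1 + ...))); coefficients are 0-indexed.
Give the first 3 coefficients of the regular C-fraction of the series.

The regular C-fraction coefficients are [-25/198, -817/90, 291233/24510].

Taylor coefficients (read off): a_0 = -25/198, a_1 = -4085/3564, a_2 = 103105/32076.
c0 = a_0 = -25/198. Peel one level at a time: if S = 1 + c*α/S' with S'(0) = 1, then c is the α-coefficient of S and S' = c*α/(S - 1).
S_1 = c0/f = 1 + (-817/90)*α + (291233/2700)*α^2 + ...; c1 = -817/90.
S_2 = c1*α/(S_1 - 1) = 1 + (291233/24510)*α + ...; c2 = 291233/24510.


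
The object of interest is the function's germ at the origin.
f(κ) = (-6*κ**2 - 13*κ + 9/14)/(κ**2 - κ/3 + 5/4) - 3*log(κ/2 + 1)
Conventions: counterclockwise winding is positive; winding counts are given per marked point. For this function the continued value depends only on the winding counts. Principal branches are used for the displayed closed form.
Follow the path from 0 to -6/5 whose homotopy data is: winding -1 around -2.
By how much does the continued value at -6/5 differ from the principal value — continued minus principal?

Continued minus principal equals (6)*pi*i.

The rational part is single-valued and drops out of the difference; each branch term changes only by its own monodromy.
(-3)*log(1 - κ/(-2)): each positive loop around -2 adds 2*pi*i to the log, so winding -1 contributes (-3)*(-1)*2*pi*i = (6)*pi*i.
Summing the contributions at κ = -6/5 gives (6)*pi*i.
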